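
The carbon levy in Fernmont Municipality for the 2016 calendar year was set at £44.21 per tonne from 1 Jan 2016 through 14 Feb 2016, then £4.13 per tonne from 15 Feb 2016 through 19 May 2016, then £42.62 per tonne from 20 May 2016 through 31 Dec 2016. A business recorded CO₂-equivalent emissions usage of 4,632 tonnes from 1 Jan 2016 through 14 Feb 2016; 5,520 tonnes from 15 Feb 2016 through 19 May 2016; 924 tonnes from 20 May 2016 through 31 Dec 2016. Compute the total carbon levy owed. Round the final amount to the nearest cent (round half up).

1 Jan – 14 Feb 2016: 4,632 tonnes at £44.21/tonne → £204,780.72
15 Feb – 19 May 2016: 5,520 tonnes at £4.13/tonne → £22,797.60
20 May – 31 Dec 2016: 924 tonnes at £42.62/tonne → £39,380.88

£266,959.20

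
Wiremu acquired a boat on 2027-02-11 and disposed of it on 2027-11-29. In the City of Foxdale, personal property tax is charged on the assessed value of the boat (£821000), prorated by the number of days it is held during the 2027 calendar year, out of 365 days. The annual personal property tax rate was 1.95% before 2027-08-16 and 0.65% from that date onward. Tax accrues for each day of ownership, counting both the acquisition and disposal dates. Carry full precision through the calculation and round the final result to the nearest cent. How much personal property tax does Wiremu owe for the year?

£9708.04

2027-02-11 to 2027-08-15: 186 days at 1.95% → £821000 × 1.95% × 186/365 = £8158.2658
2027-08-16 to 2027-11-29: 106 days at 0.65% → £821000 × 0.65% × 106/365 = £1549.7781
Total = £9708.0438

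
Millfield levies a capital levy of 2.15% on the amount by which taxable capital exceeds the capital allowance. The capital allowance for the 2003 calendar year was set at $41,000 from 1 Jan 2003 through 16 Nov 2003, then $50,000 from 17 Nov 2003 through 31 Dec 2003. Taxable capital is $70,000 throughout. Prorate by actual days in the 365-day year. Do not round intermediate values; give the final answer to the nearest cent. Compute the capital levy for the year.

$599.64

1 Jan – 16 Nov 2003: 320 days, exemption $41,000 → ($70,000 − $41,000) × 2.15% × 320/365 = $546.6301
17 Nov – 31 Dec 2003: 45 days, exemption $50,000 → ($70,000 − $50,000) × 2.15% × 45/365 = $53.0137
Total = $599.6438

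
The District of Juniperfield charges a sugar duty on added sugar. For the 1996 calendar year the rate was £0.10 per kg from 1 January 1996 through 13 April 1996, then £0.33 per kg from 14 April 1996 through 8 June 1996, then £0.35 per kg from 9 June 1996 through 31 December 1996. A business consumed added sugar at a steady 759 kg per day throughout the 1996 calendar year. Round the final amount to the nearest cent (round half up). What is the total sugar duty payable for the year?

1 January – 13 April 1996: 104 days × 759 kg/day = 78,936 kg at £0.10/kg → £7,893.60
14 April – 8 June 1996: 56 days × 759 kg/day = 42,504 kg at £0.33/kg → £14,026.32
9 June – 31 December 1996: 206 days × 759 kg/day = 156,354 kg at £0.35/kg → £54,723.90

£76,643.82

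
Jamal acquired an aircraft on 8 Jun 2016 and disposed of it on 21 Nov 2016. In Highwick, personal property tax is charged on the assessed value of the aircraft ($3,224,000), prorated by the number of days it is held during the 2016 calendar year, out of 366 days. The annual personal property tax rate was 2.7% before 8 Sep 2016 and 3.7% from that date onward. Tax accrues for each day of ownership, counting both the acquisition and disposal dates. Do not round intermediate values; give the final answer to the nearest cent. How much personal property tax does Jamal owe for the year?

8 Jun – 7 Sep 2016: 92 days at 2.7% → $3,224,000 × 2.7% × 92/366 = $21,880.9180
8 Sep – 21 Nov 2016: 75 days at 3.7% → $3,224,000 × 3.7% × 75/366 = $24,444.2623
Total = $46,325.1803

$46,325.18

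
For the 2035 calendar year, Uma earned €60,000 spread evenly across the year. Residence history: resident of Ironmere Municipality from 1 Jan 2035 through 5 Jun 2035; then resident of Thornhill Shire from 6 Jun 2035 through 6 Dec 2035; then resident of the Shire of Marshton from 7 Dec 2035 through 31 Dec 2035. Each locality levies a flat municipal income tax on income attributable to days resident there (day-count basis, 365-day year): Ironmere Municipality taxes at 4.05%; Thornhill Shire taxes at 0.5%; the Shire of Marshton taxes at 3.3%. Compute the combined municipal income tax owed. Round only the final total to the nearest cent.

Ironmere Municipality, 1 Jan – 5 Jun 2035: 156 days → €60,000 × 4.05% × 156/365 = €1,038.5753
Thornhill Shire, 6 Jun – 6 Dec 2035: 184 days → €60,000 × 0.5% × 184/365 = €151.2329
The Shire of Marshton, 7 Dec – 31 Dec 2035: 25 days → €60,000 × 3.3% × 25/365 = €135.6164
Total = €1,325.4247

€1,325.42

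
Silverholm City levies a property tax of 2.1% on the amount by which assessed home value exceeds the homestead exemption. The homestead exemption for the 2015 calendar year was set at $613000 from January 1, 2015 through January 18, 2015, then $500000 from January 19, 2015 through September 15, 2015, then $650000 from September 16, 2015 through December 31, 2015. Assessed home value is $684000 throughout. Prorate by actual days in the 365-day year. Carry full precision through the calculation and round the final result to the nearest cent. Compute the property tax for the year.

January 1 – January 18, 2015: 18 days, exemption $613000 → ($684000 − $613000) × 2.1% × 18/365 = $73.5288
January 19 – September 15, 2015: 240 days, exemption $500000 → ($684000 − $500000) × 2.1% × 240/365 = $2540.7123
September 16 – December 31, 2015: 107 days, exemption $650000 → ($684000 − $650000) × 2.1% × 107/365 = $209.3096
Total = $2823.5507

$2823.55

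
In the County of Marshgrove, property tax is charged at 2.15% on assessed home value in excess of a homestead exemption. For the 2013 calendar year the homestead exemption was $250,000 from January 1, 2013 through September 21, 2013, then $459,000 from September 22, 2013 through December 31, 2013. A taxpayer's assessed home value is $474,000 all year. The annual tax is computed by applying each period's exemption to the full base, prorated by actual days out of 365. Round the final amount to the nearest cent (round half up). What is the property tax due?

$3,572.59

January 1 – September 21, 2013: 264 days, exemption $250,000 → ($474,000 − $250,000) × 2.15% × 264/365 = $3,483.3534
September 22 – December 31, 2013: 101 days, exemption $459,000 → ($474,000 − $459,000) × 2.15% × 101/365 = $89.2397
Total = $3,572.5932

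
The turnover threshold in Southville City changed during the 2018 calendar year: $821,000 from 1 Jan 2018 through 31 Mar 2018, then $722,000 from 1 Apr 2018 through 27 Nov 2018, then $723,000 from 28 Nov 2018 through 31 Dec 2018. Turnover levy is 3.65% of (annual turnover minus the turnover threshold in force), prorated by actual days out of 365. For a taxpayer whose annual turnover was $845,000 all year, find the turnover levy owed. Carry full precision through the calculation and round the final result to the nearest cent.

$3,595.10

1 Jan – 31 Mar 2018: 90 days, exemption $821,000 → ($845,000 − $821,000) × 3.65% × 90/365 = $216.0000
1 Apr – 27 Nov 2018: 241 days, exemption $722,000 → ($845,000 − $722,000) × 3.65% × 241/365 = $2,964.3000
28 Nov – 31 Dec 2018: 34 days, exemption $723,000 → ($845,000 − $723,000) × 3.65% × 34/365 = $414.8000
Total = $3,595.1000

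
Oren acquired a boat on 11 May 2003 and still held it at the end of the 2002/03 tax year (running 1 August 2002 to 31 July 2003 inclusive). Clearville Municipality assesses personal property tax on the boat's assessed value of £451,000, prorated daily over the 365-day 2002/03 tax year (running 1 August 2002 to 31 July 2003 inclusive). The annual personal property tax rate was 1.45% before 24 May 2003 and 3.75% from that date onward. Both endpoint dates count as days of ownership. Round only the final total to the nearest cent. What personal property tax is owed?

11 May – 23 May 2003: 13 days at 1.45% → £451,000 × 1.45% × 13/365 = £232.9137
24 May – 31 Jul 2003: 69 days at 3.75% → £451,000 × 3.75% × 69/365 = £3,197.1575
Total = £3,430.0712

£3,430.07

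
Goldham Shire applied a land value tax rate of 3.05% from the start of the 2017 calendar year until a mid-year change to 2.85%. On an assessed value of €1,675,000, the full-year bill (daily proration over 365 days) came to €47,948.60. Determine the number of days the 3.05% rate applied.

23 days

Let d = days at the first rate; then 365 − d days at the second rate.
€1,675,000 × [3.05%·d + 2.85%·(365−d)] / 365 = €47,948.60
Solving gives d = 23, so the new rate took effect on January 24, 2017.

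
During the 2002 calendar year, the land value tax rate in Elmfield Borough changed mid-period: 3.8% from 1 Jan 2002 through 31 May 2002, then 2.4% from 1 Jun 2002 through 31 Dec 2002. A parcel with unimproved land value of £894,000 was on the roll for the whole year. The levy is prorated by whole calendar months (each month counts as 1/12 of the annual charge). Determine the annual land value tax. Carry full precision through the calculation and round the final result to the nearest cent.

1 Jan – 31 May 2002: 5 months at 3.8% → £894,000 × 3.8% × 5/12 = £14,155.0000
1 Jun – 31 Dec 2002: 7 months at 2.4% → £894,000 × 2.4% × 7/12 = £12,516.0000
Total = £26,671.0000

£26,671.00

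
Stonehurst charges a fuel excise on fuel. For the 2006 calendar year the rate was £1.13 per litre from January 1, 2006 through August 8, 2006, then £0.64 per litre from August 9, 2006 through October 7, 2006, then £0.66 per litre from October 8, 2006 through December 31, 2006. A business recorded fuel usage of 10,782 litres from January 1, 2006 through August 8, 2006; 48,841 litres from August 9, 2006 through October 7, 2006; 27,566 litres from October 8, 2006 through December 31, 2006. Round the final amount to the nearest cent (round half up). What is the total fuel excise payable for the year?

£61635.46

January 1 – August 8, 2006: 10,782 litres at £1.13/litre → £12183.66
August 9 – October 7, 2006: 48,841 litres at £0.64/litre → £31258.24
October 8 – December 31, 2006: 27,566 litres at £0.66/litre → £18193.56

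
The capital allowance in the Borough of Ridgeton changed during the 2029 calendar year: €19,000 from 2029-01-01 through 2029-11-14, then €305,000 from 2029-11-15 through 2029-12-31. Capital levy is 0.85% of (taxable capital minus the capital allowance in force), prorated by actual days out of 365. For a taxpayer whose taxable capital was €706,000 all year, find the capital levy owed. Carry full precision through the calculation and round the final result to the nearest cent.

2029-01-01 to 2029-11-14: 318 days, exemption €19,000 → (€706,000 − €19,000) × 0.85% × 318/365 = €5,087.5644
2029-11-15 to 2029-12-31: 47 days, exemption €305,000 → (€706,000 − €305,000) × 0.85% × 47/365 = €438.9027
Total = €5,526.4671

€5,526.47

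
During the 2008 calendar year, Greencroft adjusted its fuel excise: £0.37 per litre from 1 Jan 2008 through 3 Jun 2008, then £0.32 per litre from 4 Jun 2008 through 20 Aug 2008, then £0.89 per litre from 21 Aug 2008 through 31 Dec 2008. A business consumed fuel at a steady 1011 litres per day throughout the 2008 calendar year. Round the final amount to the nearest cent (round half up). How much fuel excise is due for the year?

£202,887.48

1 Jan – 3 Jun 2008: 155 days × 1011 litres/day = 156,705 litres at £0.37/litre → £57,980.85
4 Jun – 20 Aug 2008: 78 days × 1011 litres/day = 78,858 litres at £0.32/litre → £25,234.56
21 Aug – 31 Dec 2008: 133 days × 1011 litres/day = 134,463 litres at £0.89/litre → £119,672.07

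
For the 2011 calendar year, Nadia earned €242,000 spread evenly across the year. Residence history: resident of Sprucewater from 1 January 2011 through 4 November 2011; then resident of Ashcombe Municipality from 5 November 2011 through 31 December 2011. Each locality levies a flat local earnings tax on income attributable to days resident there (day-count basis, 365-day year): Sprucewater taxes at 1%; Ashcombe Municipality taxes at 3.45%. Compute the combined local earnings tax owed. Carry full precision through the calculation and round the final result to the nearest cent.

€3,345.90

Sprucewater, 1 January – 4 November 2011: 308 days → €242,000 × 1% × 308/365 = €2,042.0822
Ashcombe Municipality, 5 November – 31 December 2011: 57 days → €242,000 × 3.45% × 57/365 = €1,303.8164
Total = €3,345.8986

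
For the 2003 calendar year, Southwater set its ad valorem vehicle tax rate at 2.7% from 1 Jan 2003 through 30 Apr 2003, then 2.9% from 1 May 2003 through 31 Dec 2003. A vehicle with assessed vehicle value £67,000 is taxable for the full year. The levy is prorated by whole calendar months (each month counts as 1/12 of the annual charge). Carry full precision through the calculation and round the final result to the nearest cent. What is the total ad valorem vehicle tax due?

£1,898.33

1 Jan – 30 Apr 2003: 4 months at 2.7% → £67,000 × 2.7% × 4/12 = £603.0000
1 May – 31 Dec 2003: 8 months at 2.9% → £67,000 × 2.9% × 8/12 = £1,295.3333
Total = £1,898.3333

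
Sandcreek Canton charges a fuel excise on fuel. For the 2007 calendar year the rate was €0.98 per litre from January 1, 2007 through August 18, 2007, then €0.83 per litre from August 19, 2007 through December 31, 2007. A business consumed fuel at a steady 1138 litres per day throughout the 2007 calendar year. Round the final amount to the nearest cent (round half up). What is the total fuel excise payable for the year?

€384018.10

January 1 – August 18, 2007: 230 days × 1138 litres/day = 261,740 litres at €0.98/litre → €256505.20
August 19 – December 31, 2007: 135 days × 1138 litres/day = 153,630 litres at €0.83/litre → €127512.90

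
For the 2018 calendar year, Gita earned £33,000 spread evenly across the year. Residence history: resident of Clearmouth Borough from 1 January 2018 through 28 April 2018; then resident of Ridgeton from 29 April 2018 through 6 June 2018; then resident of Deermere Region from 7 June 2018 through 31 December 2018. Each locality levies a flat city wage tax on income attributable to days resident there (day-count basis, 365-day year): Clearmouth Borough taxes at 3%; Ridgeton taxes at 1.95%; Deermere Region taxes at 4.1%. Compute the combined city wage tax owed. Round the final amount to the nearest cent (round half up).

Clearmouth Borough, 1 January – 28 April 2018: 118 days → £33,000 × 3% × 118/365 = £320.0548
Ridgeton, 29 April – 6 June 2018: 39 days → £33,000 × 1.95% × 39/365 = £68.7575
Deermere Region, 7 June – 31 December 2018: 208 days → £33,000 × 4.1% × 208/365 = £771.0247
Total = £1,159.8370

£1,159.84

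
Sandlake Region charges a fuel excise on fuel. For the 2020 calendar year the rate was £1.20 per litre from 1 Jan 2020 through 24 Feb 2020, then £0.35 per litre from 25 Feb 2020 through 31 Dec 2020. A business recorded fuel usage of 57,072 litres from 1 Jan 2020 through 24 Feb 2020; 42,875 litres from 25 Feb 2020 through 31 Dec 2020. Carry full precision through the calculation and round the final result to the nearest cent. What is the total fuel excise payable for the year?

£83,492.65

1 Jan – 24 Feb 2020: 57,072 litres at £1.20/litre → £68,486.40
25 Feb – 31 Dec 2020: 42,875 litres at £0.35/litre → £15,006.25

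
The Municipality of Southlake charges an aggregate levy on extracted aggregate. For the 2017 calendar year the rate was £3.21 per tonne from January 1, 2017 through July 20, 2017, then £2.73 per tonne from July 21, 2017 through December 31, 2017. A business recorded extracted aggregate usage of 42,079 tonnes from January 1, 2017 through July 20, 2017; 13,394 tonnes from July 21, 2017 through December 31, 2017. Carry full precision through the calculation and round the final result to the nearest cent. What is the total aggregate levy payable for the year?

£171,639.21

January 1 – July 20, 2017: 42,079 tonnes at £3.21/tonne → £135,073.59
July 21 – December 31, 2017: 13,394 tonnes at £2.73/tonne → £36,565.62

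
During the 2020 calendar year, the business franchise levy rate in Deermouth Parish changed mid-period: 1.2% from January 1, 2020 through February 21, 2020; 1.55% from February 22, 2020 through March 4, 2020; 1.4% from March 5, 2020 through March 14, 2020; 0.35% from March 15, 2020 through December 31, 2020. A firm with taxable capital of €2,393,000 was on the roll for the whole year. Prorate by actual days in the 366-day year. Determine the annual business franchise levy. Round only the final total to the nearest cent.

January 1 – February 21, 2020: 52 days at 1.2% → €2,393,000 × 1.2% × 52/366 = €4,079.8689
February 22 – March 4, 2020: 12 days at 1.55% → €2,393,000 × 1.55% × 12/366 = €1,216.1148
March 5 – March 14, 2020: 10 days at 1.4% → €2,393,000 × 1.4% × 10/366 = €915.3552
March 15 – December 31, 2020: 292 days at 0.35% → €2,393,000 × 0.35% × 292/366 = €6,682.0929
Total = €12,893.4317

€12,893.43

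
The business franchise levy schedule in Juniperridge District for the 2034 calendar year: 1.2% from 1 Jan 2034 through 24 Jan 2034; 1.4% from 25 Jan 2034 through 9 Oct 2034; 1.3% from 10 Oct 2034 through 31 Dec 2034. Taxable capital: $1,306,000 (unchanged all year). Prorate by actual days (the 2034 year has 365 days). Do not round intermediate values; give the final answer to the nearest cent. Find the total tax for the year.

$17,815.27

1 Jan – 24 Jan 2034: 24 days at 1.2% → $1,306,000 × 1.2% × 24/365 = $1,030.4877
25 Jan – 9 Oct 2034: 258 days at 1.4% → $1,306,000 × 1.4% × 258/365 = $12,924.0329
10 Oct – 31 Dec 2034: 83 days at 1.3% → $1,306,000 × 1.3% × 83/365 = $3,860.7507
Total = $17,815.2712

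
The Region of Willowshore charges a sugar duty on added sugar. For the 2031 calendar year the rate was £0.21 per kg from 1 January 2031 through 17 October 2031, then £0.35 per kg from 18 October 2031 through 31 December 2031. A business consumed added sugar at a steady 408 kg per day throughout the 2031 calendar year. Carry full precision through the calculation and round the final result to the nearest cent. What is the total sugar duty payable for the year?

1 January – 17 October 2031: 290 days × 408 kg/day = 118,320 kg at £0.21/kg → £24,847.20
18 October – 31 December 2031: 75 days × 408 kg/day = 30,600 kg at £0.35/kg → £10,710.00

£35,557.20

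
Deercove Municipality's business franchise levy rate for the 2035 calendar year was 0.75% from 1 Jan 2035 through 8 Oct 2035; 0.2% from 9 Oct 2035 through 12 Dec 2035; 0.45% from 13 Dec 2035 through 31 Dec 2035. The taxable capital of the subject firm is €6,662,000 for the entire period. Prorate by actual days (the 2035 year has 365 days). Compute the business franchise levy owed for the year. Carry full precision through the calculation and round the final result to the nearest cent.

1 Jan – 8 Oct 2035: 281 days at 0.75% → €6,662,000 × 0.75% × 281/365 = €38,466.2055
9 Oct – 12 Dec 2035: 65 days at 0.2% → €6,662,000 × 0.2% × 65/365 = €2,372.7671
13 Dec – 31 Dec 2035: 19 days at 0.45% → €6,662,000 × 0.45% × 19/365 = €1,560.5507
Total = €42,399.5233

€42,399.52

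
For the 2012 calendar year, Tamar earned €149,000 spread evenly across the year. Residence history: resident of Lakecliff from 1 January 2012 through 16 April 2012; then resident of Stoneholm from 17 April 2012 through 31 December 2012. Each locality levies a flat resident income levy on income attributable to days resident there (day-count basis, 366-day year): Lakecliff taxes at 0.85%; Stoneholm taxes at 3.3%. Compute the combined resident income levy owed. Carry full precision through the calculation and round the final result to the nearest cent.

Lakecliff, 1 January – 16 April 2012: 107 days → €149,000 × 0.85% × 107/366 = €370.2609
Stoneholm, 17 April – 31 December 2012: 259 days → €149,000 × 3.3% × 259/366 = €3,479.5164
Total = €3,849.7773

€3,849.78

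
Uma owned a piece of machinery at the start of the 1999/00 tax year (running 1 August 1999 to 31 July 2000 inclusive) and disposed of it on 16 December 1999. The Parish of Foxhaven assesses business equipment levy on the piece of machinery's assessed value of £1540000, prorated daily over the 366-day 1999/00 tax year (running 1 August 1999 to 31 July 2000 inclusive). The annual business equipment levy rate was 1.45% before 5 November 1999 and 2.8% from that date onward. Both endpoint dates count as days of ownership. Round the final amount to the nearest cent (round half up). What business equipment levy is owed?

£10805.25

1 August – 4 November 1999: 96 days at 1.45% → £1540000 × 1.45% × 96/366 = £5857.0492
5 November – 16 December 1999: 42 days at 2.8% → £1540000 × 2.8% × 42/366 = £4948.1967
Total = £10805.2459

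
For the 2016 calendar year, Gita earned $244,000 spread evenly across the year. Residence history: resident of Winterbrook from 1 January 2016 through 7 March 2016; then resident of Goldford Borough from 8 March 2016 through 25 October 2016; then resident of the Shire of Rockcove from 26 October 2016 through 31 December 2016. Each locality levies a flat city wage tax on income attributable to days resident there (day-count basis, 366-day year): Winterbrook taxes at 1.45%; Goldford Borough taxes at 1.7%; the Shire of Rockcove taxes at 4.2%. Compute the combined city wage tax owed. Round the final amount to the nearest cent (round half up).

$5,153.00

Winterbrook, 1 January – 7 March 2016: 67 days → $244,000 × 1.45% × 67/366 = $647.6667
Goldford Borough, 8 March – 25 October 2016: 232 days → $244,000 × 1.7% × 232/366 = $2,629.3333
The Shire of Rockcove, 26 October – 31 December 2016: 67 days → $244,000 × 4.2% × 67/366 = $1,876.0000
Total = $5,153.0000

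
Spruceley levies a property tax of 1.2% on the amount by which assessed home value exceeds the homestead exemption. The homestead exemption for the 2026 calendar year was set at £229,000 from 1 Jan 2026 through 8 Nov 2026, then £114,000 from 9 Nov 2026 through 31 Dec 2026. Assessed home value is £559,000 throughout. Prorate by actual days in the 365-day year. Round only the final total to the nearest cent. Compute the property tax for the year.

£4,160.38

1 Jan – 8 Nov 2026: 312 days, exemption £229,000 → (£559,000 − £229,000) × 1.2% × 312/365 = £3,384.9863
9 Nov – 31 Dec 2026: 53 days, exemption £114,000 → (£559,000 − £114,000) × 1.2% × 53/365 = £775.3973
Total = £4,160.3836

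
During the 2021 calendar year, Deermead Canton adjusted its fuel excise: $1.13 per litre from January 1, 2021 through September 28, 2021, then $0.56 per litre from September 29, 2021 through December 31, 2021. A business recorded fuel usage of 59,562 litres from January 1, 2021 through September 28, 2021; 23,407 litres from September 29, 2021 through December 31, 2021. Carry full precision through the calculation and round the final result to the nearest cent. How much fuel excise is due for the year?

January 1 – September 28, 2021: 59,562 litres at $1.13/litre → $67,305.06
September 29 – December 31, 2021: 23,407 litres at $0.56/litre → $13,107.92

$80,412.98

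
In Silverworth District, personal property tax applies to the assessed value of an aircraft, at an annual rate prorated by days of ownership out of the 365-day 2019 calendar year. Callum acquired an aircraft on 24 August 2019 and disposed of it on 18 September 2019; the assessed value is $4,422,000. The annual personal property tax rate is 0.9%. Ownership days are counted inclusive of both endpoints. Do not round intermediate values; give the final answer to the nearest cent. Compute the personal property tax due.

Days held (24 August – 18 September 2019): 26 out of 365
Tax = $4,422,000 × 0.9% × 26/365 = $2,834.9260

$2,834.93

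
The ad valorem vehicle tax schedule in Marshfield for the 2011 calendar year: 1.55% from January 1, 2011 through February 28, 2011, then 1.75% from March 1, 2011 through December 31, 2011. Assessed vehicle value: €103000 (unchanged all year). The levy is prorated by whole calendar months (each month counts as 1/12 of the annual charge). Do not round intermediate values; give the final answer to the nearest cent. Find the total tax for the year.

January 1 – February 28, 2011: 2 months at 1.55% → €103000 × 1.55% × 2/12 = €266.0833
March 1 – December 31, 2011: 10 months at 1.75% → €103000 × 1.75% × 10/12 = €1502.0833
Total = €1768.1667

€1768.17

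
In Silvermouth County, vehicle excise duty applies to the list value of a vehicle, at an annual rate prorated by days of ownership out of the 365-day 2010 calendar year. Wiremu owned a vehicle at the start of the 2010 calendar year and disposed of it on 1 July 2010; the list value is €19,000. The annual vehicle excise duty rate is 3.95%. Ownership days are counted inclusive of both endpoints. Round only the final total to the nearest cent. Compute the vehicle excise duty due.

Days held (1 January – 1 July 2010): 182 out of 365
Tax = €19,000 × 3.95% × 182/365 = €374.2219

€374.22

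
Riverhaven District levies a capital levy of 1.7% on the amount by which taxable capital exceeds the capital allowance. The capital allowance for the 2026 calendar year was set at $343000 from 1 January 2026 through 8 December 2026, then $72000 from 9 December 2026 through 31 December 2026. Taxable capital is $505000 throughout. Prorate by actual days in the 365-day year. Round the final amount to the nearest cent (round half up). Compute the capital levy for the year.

1 January – 8 December 2026: 342 days, exemption $343000 → ($505000 − $343000) × 1.7% × 342/365 = $2580.4603
9 December – 31 December 2026: 23 days, exemption $72000 → ($505000 − $72000) × 1.7% × 23/365 = $463.8438
Total = $3044.3041

$3044.30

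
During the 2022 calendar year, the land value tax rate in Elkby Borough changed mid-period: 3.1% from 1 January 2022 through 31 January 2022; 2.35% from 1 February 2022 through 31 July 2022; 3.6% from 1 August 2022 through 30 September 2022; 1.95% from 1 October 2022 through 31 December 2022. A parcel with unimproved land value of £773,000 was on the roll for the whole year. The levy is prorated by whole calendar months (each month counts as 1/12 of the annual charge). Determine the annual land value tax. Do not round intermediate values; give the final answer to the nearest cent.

£19,486.04

1 January – 31 January 2022: 1 month at 3.1% → £773,000 × 3.1% × 1/12 = £1,996.9167
1 February – 31 July 2022: 6 months at 2.35% → £773,000 × 2.35% × 6/12 = £9,082.7500
1 August – 30 September 2022: 2 months at 3.6% → £773,000 × 3.6% × 2/12 = £4,638.0000
1 October – 31 December 2022: 3 months at 1.95% → £773,000 × 1.95% × 3/12 = £3,768.3750
Total = £19,486.0417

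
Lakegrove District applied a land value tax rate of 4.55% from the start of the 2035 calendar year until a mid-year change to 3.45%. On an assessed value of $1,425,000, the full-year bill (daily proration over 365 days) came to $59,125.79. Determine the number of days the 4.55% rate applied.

232 days

Let d = days at the first rate; then 365 − d days at the second rate.
$1,425,000 × [4.55%·d + 3.45%·(365−d)] / 365 = $59,125.79
Solving gives d = 232, so the new rate took effect on 21 August 2035.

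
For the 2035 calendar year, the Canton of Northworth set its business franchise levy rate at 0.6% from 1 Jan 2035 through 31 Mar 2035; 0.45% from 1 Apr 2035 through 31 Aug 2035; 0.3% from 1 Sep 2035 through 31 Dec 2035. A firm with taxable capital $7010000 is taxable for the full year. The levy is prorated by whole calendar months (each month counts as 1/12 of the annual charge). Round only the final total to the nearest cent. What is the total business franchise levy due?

1 Jan – 31 Mar 2035: 3 months at 0.6% → $7010000 × 0.6% × 3/12 = $10515.0000
1 Apr – 31 Aug 2035: 5 months at 0.45% → $7010000 × 0.45% × 5/12 = $13143.7500
1 Sep – 31 Dec 2035: 4 months at 0.3% → $7010000 × 0.3% × 4/12 = $7010.0000
Total = $30668.7500

$30668.75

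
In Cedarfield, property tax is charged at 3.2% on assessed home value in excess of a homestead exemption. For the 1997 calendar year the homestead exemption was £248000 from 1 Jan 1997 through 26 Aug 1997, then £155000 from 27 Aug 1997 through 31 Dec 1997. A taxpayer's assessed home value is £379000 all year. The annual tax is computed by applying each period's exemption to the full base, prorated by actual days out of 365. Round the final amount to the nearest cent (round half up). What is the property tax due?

1 Jan – 26 Aug 1997: 238 days, exemption £248000 → (£379000 − £248000) × 3.2% × 238/365 = £2733.4137
27 Aug – 31 Dec 1997: 127 days, exemption £155000 → (£379000 − £155000) × 3.2% × 127/365 = £2494.0712
Total = £5227.4849

£5227.48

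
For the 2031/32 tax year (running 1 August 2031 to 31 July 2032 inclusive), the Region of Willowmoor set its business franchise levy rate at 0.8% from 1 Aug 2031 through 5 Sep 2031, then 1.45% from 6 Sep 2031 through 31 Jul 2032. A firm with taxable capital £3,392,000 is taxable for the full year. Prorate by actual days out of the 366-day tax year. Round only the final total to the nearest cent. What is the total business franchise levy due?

£47,015.34

1 Aug – 5 Sep 2031: 36 days at 0.8% → £3,392,000 × 0.8% × 36/366 = £2,669.1148
6 Sep 2031 – 31 Jul 2032: 330 days at 1.45% → £3,392,000 × 1.45% × 330/366 = £44,346.2295
Total = £47,015.3443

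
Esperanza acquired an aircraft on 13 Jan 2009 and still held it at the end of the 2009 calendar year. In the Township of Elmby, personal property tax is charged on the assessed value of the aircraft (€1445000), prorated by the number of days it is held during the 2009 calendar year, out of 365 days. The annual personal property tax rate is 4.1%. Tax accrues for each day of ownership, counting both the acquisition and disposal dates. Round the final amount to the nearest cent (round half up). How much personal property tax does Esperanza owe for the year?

€57297.22

Days held (13 Jan – 31 Dec 2009): 353 out of 365
Tax = €1445000 × 4.1% × 353/365 = €57297.2192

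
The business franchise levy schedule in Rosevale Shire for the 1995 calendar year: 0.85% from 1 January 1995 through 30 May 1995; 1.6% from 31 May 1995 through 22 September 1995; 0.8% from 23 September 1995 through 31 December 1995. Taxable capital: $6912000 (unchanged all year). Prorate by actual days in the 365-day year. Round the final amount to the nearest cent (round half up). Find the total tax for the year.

$74138.30

1 January – 30 May 1995: 150 days at 0.85% → $6912000 × 0.85% × 150/365 = $24144.6575
31 May – 22 September 1995: 115 days at 1.6% → $6912000 × 1.6% × 115/365 = $34844.0548
23 September – 31 December 1995: 100 days at 0.8% → $6912000 × 0.8% × 100/365 = $15149.5890
Total = $74138.3014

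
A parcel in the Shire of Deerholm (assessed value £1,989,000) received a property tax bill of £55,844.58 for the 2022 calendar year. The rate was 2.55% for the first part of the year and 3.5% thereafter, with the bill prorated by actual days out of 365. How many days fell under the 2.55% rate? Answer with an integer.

266 days

Let d = days at the first rate; then 365 − d days at the second rate.
£1,989,000 × [2.55%·d + 3.5%·(365−d)] / 365 = £55,844.58
Solving gives d = 266, so the new rate took effect on 24 Sep 2022.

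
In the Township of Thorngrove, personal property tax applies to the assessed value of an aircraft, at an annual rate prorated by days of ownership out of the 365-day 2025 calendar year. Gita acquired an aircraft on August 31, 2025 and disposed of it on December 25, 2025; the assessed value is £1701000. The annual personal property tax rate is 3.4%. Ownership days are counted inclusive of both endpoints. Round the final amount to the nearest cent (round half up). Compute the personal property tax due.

Days held (August 31 – December 25, 2025): 117 out of 365
Tax = £1701000 × 3.4% × 117/365 = £18538.5699

£18538.57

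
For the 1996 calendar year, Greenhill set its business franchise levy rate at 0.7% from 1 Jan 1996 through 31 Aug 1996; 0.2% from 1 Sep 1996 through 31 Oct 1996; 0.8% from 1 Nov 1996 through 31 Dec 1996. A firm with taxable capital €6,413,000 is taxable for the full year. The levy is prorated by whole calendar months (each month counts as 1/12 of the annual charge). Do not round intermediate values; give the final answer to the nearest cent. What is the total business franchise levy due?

1 Jan – 31 Aug 1996: 8 months at 0.7% → €6,413,000 × 0.7% × 8/12 = €29,927.3333
1 Sep – 31 Oct 1996: 2 months at 0.2% → €6,413,000 × 0.2% × 2/12 = €2,137.6667
1 Nov – 31 Dec 1996: 2 months at 0.8% → €6,413,000 × 0.8% × 2/12 = €8,550.6667
Total = €40,615.6667

€40,615.67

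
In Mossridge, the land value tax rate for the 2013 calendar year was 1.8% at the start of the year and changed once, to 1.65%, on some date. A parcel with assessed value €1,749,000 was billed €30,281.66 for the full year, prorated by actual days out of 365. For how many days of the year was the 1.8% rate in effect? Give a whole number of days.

Let d = days at the first rate; then 365 − d days at the second rate.
€1,749,000 × [1.8%·d + 1.65%·(365−d)] / 365 = €30,281.66
Solving gives d = 198, so the new rate took effect on 18 Jul 2013.

198 days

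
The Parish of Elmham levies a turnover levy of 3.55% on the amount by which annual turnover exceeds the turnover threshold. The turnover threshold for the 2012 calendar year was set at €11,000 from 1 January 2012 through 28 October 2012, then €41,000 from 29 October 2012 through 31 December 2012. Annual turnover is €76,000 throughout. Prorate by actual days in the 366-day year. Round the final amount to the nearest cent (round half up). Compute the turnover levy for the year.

1 January – 28 October 2012: 302 days, exemption €11,000 → (€76,000 − €11,000) × 3.55% × 302/366 = €1,904.0027
29 October – 31 December 2012: 64 days, exemption €41,000 → (€76,000 − €41,000) × 3.55% × 64/366 = €217.2678
Total = €2,121.2705

€2,121.27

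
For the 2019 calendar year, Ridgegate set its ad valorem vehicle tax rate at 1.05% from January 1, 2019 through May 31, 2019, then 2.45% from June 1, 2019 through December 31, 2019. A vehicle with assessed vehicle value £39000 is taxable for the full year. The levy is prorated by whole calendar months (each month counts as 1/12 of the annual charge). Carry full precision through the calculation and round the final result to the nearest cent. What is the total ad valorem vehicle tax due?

£728.00

January 1 – May 31, 2019: 5 months at 1.05% → £39000 × 1.05% × 5/12 = £170.6250
June 1 – December 31, 2019: 7 months at 2.45% → £39000 × 2.45% × 7/12 = £557.3750
Total = £728.0000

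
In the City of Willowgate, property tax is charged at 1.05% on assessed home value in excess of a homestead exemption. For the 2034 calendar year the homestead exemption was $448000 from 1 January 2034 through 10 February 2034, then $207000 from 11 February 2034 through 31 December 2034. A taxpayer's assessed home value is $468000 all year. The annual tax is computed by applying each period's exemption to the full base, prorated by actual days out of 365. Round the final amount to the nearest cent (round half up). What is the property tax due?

1 January – 10 February 2034: 41 days, exemption $448000 → ($468000 − $448000) × 1.05% × 41/365 = $23.5890
11 February – 31 December 2034: 324 days, exemption $207000 → ($468000 − $207000) × 1.05% × 324/365 = $2432.6630
Total = $2456.2521

$2456.25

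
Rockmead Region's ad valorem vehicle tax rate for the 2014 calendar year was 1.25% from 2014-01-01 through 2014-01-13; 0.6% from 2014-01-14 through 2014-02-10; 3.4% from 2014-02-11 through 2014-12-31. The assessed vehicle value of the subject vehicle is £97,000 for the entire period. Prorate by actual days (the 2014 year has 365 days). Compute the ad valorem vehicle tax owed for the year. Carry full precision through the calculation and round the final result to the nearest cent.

£3,015.37

2014-01-01 to 2014-01-13: 13 days at 1.25% → £97,000 × 1.25% × 13/365 = £43.1849
2014-01-14 to 2014-02-10: 28 days at 0.6% → £97,000 × 0.6% × 28/365 = £44.6466
2014-02-11 to 2014-12-31: 324 days at 3.4% → £97,000 × 3.4% × 324/365 = £2,927.5397
Total = £3,015.3712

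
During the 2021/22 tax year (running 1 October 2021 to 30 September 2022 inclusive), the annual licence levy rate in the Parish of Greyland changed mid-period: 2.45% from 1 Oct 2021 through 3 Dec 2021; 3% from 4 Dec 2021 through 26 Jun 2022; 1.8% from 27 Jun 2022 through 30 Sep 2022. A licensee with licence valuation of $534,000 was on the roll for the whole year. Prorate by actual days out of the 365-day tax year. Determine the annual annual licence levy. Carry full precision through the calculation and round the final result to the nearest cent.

$13,819.63

1 Oct – 3 Dec 2021: 64 days at 2.45% → $534,000 × 2.45% × 64/365 = $2,294.0055
4 Dec 2021 – 26 Jun 2022: 205 days at 3% → $534,000 × 3% × 205/365 = $8,997.5342
27 Jun – 30 Sep 2022: 96 days at 1.8% → $534,000 × 1.8% × 96/365 = $2,528.0877
Total = $13,819.6274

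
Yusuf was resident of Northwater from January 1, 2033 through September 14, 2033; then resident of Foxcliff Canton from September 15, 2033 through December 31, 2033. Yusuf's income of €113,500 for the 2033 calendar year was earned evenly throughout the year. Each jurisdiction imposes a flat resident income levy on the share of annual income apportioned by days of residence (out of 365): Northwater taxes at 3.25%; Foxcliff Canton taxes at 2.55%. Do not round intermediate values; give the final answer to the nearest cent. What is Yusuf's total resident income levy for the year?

€3,453.67

Northwater, January 1 – September 14, 2033: 257 days → €113,500 × 3.25% × 257/365 = €2,597.2842
Foxcliff Canton, September 15 – December 31, 2033: 108 days → €113,500 × 2.55% × 108/365 = €856.3808
Total = €3,453.6651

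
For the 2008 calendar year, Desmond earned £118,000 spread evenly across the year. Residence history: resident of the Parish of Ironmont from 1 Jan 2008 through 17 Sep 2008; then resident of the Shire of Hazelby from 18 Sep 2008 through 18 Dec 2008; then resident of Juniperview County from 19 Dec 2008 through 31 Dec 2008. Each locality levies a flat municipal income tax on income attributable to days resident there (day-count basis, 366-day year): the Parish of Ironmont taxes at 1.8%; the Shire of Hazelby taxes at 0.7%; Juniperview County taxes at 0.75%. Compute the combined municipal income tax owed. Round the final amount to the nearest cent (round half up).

£1,753.72

The Parish of Ironmont, 1 Jan – 17 Sep 2008: 261 days → £118,000 × 1.8% × 261/366 = £1,514.6557
The Shire of Hazelby, 18 Sep – 18 Dec 2008: 92 days → £118,000 × 0.7% × 92/366 = £207.6284
Juniperview County, 19 Dec – 31 Dec 2008: 13 days → £118,000 × 0.75% × 13/366 = £31.4344
Total = £1,753.7186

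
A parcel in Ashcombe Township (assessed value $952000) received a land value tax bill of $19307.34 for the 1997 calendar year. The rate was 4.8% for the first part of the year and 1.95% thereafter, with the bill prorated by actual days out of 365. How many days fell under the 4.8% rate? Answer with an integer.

10 days

Let d = days at the first rate; then 365 − d days at the second rate.
$952000 × [4.8%·d + 1.95%·(365−d)] / 365 = $19307.34
Solving gives d = 10, so the new rate took effect on January 11, 1997.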